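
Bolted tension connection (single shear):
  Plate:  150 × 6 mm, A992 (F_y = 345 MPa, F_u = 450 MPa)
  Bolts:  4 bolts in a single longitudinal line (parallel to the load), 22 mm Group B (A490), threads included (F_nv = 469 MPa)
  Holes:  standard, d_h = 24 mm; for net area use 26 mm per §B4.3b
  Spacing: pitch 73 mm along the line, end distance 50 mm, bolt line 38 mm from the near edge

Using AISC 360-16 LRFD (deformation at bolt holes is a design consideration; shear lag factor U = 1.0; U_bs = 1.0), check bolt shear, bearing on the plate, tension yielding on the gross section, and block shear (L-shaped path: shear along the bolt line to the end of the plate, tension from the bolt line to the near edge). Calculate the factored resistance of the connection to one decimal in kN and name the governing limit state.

Bolt shear: A_b = π(22)²/4 = 380.13 mm². φR_n = 0.75 × 469 × 380.13 × 4 × 1 = 534.8 kN.
Bearing (6 mm plate, F_u = 450 MPa): end bolts L_c = 50 − 24/2 = 38, R_n = min(1.2×38×6×450, 2.4×22×6×450) = 123.12 kN/bolt; interior L_c = 73 − 24 = 49, R_n = 142.56 kN/bolt. φR_n = 0.75 × (1×123.12 + 3×142.56) = 413.1 kN.
Tension yield (gross): A_g = 150×6 = 900 mm². φR_n = 0.90 × 345 × 900 = 279.5 kN.
Block shear: shear path 1×[50+3×73] = 1×269 mm, A_gv = 1614, A_nv = 1×(269 − 3.5×26)×6 = 1068 mm²; tension to near edge: (38 − 0.5×26)×6 = 150 mm². R_n = min(0.6×450×1068, 0.6×345×1614) + 1.0×450×150 = min(288.36, 334.1) + 67.5 = 355.86 kN. φR_n = 0.75 × 355.86 = 266.9 kN.
Governing: min(534.8, 413.1, 279.5, 266.9) = 266.9 kN → block shear.

266.9 kN (block shear governs)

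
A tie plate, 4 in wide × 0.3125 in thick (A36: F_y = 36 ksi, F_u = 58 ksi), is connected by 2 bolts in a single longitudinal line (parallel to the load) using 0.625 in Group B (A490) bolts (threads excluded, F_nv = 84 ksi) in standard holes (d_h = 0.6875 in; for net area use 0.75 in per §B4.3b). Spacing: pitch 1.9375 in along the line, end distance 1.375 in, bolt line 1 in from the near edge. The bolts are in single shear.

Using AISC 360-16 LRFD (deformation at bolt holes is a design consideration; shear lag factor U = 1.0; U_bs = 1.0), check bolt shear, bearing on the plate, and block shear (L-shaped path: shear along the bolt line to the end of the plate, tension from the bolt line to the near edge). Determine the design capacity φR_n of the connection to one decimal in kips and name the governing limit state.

Bolt shear: A_b = π(0.625)²/4 = 0.3068 in². φR_n = 0.75 × 84 × 0.3068 × 2 × 1 = 38.7 kips.
Bearing (0.3125 in plate, F_u = 58 ksi): end bolts L_c = 1.375 − 0.6875/2 = 1.03125, R_n = min(1.2×1.03125×0.3125×58, 2.4×0.625×0.3125×58) = 22.43 kips/bolt; interior L_c = 1.9375 − 0.6875 = 1.25, R_n = 27.188 kips/bolt. φR_n = 0.75 × (1×22.43 + 1×27.188) = 37.2 kips.
Block shear: shear path 1×[1.375+1×1.9375] = 1×3.3125 in, A_gv = 1.0352, A_nv = 1×(3.3125 − 1.5×0.75)×0.3125 = 0.68359 in²; tension to near edge: (1 − 0.5×0.75)×0.3125 = 0.19531 in². R_n = min(0.6×58×0.68359, 0.6×36×1.0352) + 1.0×58×0.19531 = min(23.789, 22.36) + 11.328 = 33.688 kips. φR_n = 0.75 × 33.688 = 25.3 kips.
Governing: min(38.7, 37.2, 25.3) = 25.3 kips → block shear.

25.3 kips (block shear governs)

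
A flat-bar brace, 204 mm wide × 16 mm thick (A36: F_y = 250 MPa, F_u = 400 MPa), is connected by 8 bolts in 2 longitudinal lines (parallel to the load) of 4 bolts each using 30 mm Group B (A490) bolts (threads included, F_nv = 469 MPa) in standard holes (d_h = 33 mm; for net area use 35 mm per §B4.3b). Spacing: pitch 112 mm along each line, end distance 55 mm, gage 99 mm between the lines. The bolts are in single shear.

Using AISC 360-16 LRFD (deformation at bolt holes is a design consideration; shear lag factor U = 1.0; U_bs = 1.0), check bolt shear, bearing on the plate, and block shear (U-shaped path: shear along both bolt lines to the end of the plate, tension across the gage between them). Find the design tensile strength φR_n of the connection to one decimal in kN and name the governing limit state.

Bolt shear: A_b = π(30)²/4 = 706.86 mm². φR_n = 0.75 × 469 × 706.86 × 8 × 1 = 1989.1 kN.
Bearing (16 mm plate, F_u = 400 MPa): end bolts L_c = 55 − 33/2 = 38.5, R_n = min(1.2×38.5×16×400, 2.4×30×16×400) = 295.68 kN/bolt; interior L_c = 112 − 33 = 79, R_n = 460.8 kN/bolt. φR_n = 0.75 × (2×295.68 + 6×460.8) = 2517.1 kN.
Block shear: shear path 2×[55+3×112] = 2×391 mm, A_gv = 12512, A_nv = 2×(391 − 3.5×35)×16 = 8592 mm²; tension across gage: (99 − 1×35)×16 = 1024 mm². R_n = min(0.6×400×8592, 0.6×250×12512) + 1.0×400×1024 = min(2062.1, 1876.8) + 409.6 = 2286.4 kN. φR_n = 0.75 × 2286.4 = 1714.8 kN.
Governing: min(1989.1, 2517.1, 1714.8) = 1714.8 kN → block shear.

1714.8 kN (block shear governs)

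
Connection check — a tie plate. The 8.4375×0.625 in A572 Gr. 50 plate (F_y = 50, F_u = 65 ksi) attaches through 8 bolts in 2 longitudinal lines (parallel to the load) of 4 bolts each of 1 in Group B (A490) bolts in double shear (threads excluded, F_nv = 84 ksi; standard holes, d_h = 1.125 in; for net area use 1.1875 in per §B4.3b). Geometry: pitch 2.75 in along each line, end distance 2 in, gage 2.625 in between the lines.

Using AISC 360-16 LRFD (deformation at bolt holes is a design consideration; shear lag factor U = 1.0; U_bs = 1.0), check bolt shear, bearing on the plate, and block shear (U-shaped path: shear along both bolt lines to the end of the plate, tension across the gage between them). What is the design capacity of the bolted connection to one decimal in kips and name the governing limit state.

266.6 kips (block shear governs)

Bolt shear: A_b = π(1)²/4 = 0.7854 in². φR_n = 0.75 × 84 × 0.7854 × 8 × 2 = 791.7 kips.
Bearing (0.625 in plate, F_u = 65 ksi): end bolts L_c = 2 − 1.125/2 = 1.4375, R_n = min(1.2×1.4375×0.625×65, 2.4×1×0.625×65) = 70.078 kips/bolt; interior L_c = 2.75 − 1.125 = 1.625, R_n = 79.219 kips/bolt. φR_n = 0.75 × (2×70.078 + 6×79.219) = 461.6 kips.
Block shear: shear path 2×[2+3×2.75] = 2×10.25 in, A_gv = 12.813, A_nv = 2×(10.25 − 3.5×1.1875)×0.625 = 7.6172 in²; tension across gage: (2.625 − 1×1.1875)×0.625 = 0.89844 in². R_n = min(0.6×65×7.6172, 0.6×50×12.813) + 1.0×65×0.89844 = min(297.07, 384.39) + 58.399 = 355.47 kips. φR_n = 0.75 × 355.47 = 266.6 kips.
Governing: min(791.7, 461.6, 266.6) = 266.6 kips → block shear.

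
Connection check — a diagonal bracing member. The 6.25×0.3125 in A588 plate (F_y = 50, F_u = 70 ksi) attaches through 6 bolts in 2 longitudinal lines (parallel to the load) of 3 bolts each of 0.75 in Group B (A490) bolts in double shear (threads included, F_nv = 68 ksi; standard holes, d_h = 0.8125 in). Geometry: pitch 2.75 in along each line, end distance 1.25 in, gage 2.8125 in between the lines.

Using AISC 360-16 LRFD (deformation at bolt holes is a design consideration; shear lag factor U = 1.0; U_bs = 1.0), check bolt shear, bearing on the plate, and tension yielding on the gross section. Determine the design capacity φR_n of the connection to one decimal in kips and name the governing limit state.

87.9 kips (gross-section yield governs)

Bolt shear: A_b = π(0.75)²/4 = 0.44179 in². φR_n = 0.75 × 68 × 0.44179 × 6 × 2 = 270.4 kips.
Bearing (0.3125 in plate, F_u = 70 ksi): end bolts L_c = 1.25 − 0.8125/2 = 0.84375, R_n = min(1.2×0.84375×0.3125×70, 2.4×0.75×0.3125×70) = 22.148 kips/bolt; interior L_c = 2.75 − 0.8125 = 1.9375, R_n = 39.375 kips/bolt. φR_n = 0.75 × (2×22.148 + 4×39.375) = 151.3 kips.
Tension yield (gross): A_g = 6.25×0.3125 = 1.9531 in². φR_n = 0.90 × 50 × 1.9531 = 87.9 kips.
Governing: min(270.4, 151.3, 87.9) = 87.9 kips → gross-section yield.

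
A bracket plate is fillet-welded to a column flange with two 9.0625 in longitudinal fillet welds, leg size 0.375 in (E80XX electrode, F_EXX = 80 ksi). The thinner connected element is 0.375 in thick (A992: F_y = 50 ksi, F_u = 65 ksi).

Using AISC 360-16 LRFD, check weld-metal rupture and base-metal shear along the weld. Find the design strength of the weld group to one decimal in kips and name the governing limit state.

173.0 kips (weld metal governs)

Weld metal: throat = 0.707×0.375 = 0.26513 in, L = 2×9.0625 = 18.125 in. φR_n = 0.75 × 0.6 × 80 × 0.26513 × 18.125 = 173.0 kips.
Base metal shear (0.375 in plate): yield φR_n = 1.0×0.6×50×0.375×18.125 = 203.9 kips; rupture φR_n = 0.75×0.6×65×0.375×18.125 = 198.8 kips; take 198.8 kips (rupture).
Governing: min(173.0, 198.8) = 173.0 kips → weld metal.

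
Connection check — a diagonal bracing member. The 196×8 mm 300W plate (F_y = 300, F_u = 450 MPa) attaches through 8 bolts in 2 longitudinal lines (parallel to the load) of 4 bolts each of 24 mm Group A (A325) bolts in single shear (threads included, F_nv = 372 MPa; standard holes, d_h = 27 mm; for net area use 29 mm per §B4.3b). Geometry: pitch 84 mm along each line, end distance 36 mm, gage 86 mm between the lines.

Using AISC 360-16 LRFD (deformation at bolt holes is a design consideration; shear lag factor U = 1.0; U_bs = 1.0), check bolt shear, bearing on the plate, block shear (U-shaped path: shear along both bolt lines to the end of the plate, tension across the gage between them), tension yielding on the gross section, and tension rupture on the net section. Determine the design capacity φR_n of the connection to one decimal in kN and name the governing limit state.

Bolt shear: A_b = π(24)²/4 = 452.39 mm². φR_n = 0.75 × 372 × 452.39 × 8 × 1 = 1009.7 kN.
Bearing (8 mm plate, F_u = 450 MPa): end bolts L_c = 36 − 27/2 = 22.5, R_n = min(1.2×22.5×8×450, 2.4×24×8×450) = 97.2 kN/bolt; interior L_c = 84 − 27 = 57, R_n = 207.36 kN/bolt. φR_n = 0.75 × (2×97.2 + 6×207.36) = 1078.9 kN.
Block shear: shear path 2×[36+3×84] = 2×288 mm, A_gv = 4608, A_nv = 2×(288 − 3.5×29)×8 = 2984 mm²; tension across gage: (86 − 1×29)×8 = 456 mm². R_n = min(0.6×450×2984, 0.6×300×4608) + 1.0×450×456 = min(805.68, 829.44) + 205.2 = 1010.9 kN. φR_n = 0.75 × 1010.9 = 758.2 kN.
Tension yield (gross): A_g = 196×8 = 1568 mm². φR_n = 0.90 × 300 × 1568 = 423.4 kN.
Tension rupture (net): A_n = (196 − 2×29)×8 = 1104 mm² (U = 1.0, A_e = A_n). φR_n = 0.75 × 450 × 1104 = 372.6 kN.
Governing: min(1009.7, 1078.9, 758.2, 423.4, 372.6) = 372.6 kN → net-section rupture.

372.6 kN (net-section rupture governs)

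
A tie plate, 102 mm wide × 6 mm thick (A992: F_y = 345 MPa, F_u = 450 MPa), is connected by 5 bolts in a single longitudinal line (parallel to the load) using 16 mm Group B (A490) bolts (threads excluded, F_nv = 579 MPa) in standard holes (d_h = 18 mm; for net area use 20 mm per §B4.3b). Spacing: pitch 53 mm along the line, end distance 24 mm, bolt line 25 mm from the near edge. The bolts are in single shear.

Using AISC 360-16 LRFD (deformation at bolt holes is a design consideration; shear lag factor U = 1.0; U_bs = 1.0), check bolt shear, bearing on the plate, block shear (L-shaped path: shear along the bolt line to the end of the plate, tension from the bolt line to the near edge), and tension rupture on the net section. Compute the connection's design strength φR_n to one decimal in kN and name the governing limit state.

166.1 kN (net-section rupture governs)

Bolt shear: A_b = π(16)²/4 = 201.06 mm². φR_n = 0.75 × 579 × 201.06 × 5 × 1 = 436.6 kN.
Bearing (6 mm plate, F_u = 450 MPa): end bolts L_c = 24 − 18/2 = 15, R_n = min(1.2×15×6×450, 2.4×16×6×450) = 48.6 kN/bolt; interior L_c = 53 − 18 = 35, R_n = 103.68 kN/bolt. φR_n = 0.75 × (1×48.6 + 4×103.68) = 347.5 kN.
Block shear: shear path 1×[24+4×53] = 1×236 mm, A_gv = 1416, A_nv = 1×(236 − 4.5×20)×6 = 876 mm²; tension to near edge: (25 − 0.5×20)×6 = 90 mm². R_n = min(0.6×450×876, 0.6×345×1416) + 1.0×450×90 = min(236.52, 293.11) + 40.5 = 277.02 kN. φR_n = 0.75 × 277.02 = 207.8 kN.
Tension rupture (net): A_n = (102 − 1×20)×6 = 492 mm² (U = 1.0, A_e = A_n). φR_n = 0.75 × 450 × 492 = 166.1 kN.
Governing: min(436.6, 347.5, 207.8, 166.1) = 166.1 kN → net-section rupture.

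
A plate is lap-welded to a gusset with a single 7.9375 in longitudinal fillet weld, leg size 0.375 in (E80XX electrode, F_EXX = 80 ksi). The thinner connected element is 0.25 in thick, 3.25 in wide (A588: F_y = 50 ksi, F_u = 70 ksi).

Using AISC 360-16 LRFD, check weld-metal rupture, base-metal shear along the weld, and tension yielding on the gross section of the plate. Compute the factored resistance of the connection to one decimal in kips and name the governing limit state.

36.6 kips (gross-section yield governs)

Weld metal: throat = 0.707×0.375 = 0.26513 in, L = 7.9375 in. φR_n = 0.75 × 0.6 × 80 × 0.26513 × 7.9375 = 75.8 kips.
Base metal shear (0.25 in plate): yield φR_n = 1.0×0.6×50×0.25×7.9375 = 59.5 kips; rupture φR_n = 0.75×0.6×70×0.25×7.9375 = 62.5 kips; take 59.5 kips (yield).
Tension yield (gross): A_g = 3.25×0.25 = 0.8125 in². φR_n = 0.90 × 50 × 0.8125 = 36.6 kips.
Governing: min(75.8, 59.5, 36.6) = 36.6 kips → gross-section yield.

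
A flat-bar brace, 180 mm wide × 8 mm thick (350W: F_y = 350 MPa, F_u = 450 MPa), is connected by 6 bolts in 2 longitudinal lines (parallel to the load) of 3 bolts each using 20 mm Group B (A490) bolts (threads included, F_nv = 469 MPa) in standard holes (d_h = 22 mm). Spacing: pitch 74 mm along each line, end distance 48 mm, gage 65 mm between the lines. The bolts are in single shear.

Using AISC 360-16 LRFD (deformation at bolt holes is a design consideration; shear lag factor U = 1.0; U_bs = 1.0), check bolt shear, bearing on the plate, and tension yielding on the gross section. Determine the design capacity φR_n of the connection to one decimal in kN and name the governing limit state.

453.6 kN (gross-section yield governs)

Bolt shear: A_b = π(20)²/4 = 314.16 mm². φR_n = 0.75 × 469 × 314.16 × 6 × 1 = 663.0 kN.
Bearing (8 mm plate, F_u = 450 MPa): end bolts L_c = 48 − 22/2 = 37, R_n = min(1.2×37×8×450, 2.4×20×8×450) = 159.84 kN/bolt; interior L_c = 74 − 22 = 52, R_n = 172.8 kN/bolt. φR_n = 0.75 × (2×159.84 + 4×172.8) = 758.2 kN.
Tension yield (gross): A_g = 180×8 = 1440 mm². φR_n = 0.90 × 350 × 1440 = 453.6 kN.
Governing: min(663.0, 758.2, 453.6) = 453.6 kN → gross-section yield.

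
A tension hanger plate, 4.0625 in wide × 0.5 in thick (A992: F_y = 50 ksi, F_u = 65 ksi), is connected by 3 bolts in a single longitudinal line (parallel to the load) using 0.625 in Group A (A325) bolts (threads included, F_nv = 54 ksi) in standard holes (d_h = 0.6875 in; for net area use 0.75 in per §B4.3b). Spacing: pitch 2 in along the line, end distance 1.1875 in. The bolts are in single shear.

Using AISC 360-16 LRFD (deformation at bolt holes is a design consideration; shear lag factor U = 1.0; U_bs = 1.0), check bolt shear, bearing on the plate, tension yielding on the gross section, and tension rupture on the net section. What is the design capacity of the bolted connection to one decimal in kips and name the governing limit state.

37.3 kips (bolt shear governs)

Bolt shear: A_b = π(0.625)²/4 = 0.3068 in². φR_n = 0.75 × 54 × 0.3068 × 3 × 1 = 37.3 kips.
Bearing (0.5 in plate, F_u = 65 ksi): end bolts L_c = 1.1875 − 0.6875/2 = 0.84375, R_n = min(1.2×0.84375×0.5×65, 2.4×0.625×0.5×65) = 32.906 kips/bolt; interior L_c = 2 − 0.6875 = 1.3125, R_n = 48.75 kips/bolt. φR_n = 0.75 × (1×32.906 + 2×48.75) = 97.8 kips.
Tension yield (gross): A_g = 4.0625×0.5 = 2.0313 in². φR_n = 0.90 × 50 × 2.0313 = 91.4 kips.
Tension rupture (net): A_n = (4.0625 − 1×0.75)×0.5 = 1.6563 in² (U = 1.0, A_e = A_n). φR_n = 0.75 × 65 × 1.6563 = 80.7 kips.
Governing: min(37.3, 97.8, 91.4, 80.7) = 37.3 kips → bolt shear.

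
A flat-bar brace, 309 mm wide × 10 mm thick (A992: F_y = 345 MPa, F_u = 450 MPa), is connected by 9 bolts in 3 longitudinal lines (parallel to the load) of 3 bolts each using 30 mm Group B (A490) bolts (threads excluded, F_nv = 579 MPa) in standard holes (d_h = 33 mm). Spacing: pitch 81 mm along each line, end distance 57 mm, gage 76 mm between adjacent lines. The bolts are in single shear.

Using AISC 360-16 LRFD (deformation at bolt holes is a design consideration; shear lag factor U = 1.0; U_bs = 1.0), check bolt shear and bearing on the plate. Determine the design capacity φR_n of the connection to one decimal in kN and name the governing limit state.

1658.5 kN (bearing governs)

Bolt shear: A_b = π(30)²/4 = 706.86 mm². φR_n = 0.75 × 579 × 706.86 × 9 × 1 = 2762.6 kN.
Bearing (10 mm plate, F_u = 450 MPa): end bolts L_c = 57 − 33/2 = 40.5, R_n = min(1.2×40.5×10×450, 2.4×30×10×450) = 218.7 kN/bolt; interior L_c = 81 − 33 = 48, R_n = 259.2 kN/bolt. φR_n = 0.75 × (3×218.7 + 6×259.2) = 1658.5 kN.
Governing: min(2762.6, 1658.5) = 1658.5 kN → bearing.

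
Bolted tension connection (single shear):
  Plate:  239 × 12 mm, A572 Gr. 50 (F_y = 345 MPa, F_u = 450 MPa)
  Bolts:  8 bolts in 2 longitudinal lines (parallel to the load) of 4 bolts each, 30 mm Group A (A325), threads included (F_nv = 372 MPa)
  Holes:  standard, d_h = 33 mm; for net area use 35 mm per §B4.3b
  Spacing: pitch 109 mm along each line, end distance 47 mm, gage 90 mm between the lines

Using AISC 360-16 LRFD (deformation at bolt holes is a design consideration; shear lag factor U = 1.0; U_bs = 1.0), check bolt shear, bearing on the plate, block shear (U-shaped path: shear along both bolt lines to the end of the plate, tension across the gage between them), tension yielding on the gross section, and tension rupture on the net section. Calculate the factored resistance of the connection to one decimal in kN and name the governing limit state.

Bolt shear: A_b = π(30)²/4 = 706.86 mm². φR_n = 0.75 × 372 × 706.86 × 8 × 1 = 1577.7 kN.
Bearing (12 mm plate, F_u = 450 MPa): end bolts L_c = 47 − 33/2 = 30.5, R_n = min(1.2×30.5×12×450, 2.4×30×12×450) = 197.64 kN/bolt; interior L_c = 109 − 33 = 76, R_n = 388.8 kN/bolt. φR_n = 0.75 × (2×197.64 + 6×388.8) = 2046.1 kN.
Block shear: shear path 2×[47+3×109] = 2×374 mm, A_gv = 8976, A_nv = 2×(374 − 3.5×35)×12 = 6036 mm²; tension across gage: (90 − 1×35)×12 = 660 mm². R_n = min(0.6×450×6036, 0.6×345×8976) + 1.0×450×660 = min(1629.7, 1858) + 297 = 1926.7 kN. φR_n = 0.75 × 1926.7 = 1445.0 kN.
Tension yield (gross): A_g = 239×12 = 2868 mm². φR_n = 0.90 × 345 × 2868 = 890.5 kN.
Tension rupture (net): A_n = (239 − 2×35)×12 = 2028 mm² (U = 1.0, A_e = A_n). φR_n = 0.75 × 450 × 2028 = 684.5 kN.
Governing: min(1577.7, 2046.1, 1445.0, 890.5, 684.5) = 684.5 kN → net-section rupture.

684.5 kN (net-section rupture governs)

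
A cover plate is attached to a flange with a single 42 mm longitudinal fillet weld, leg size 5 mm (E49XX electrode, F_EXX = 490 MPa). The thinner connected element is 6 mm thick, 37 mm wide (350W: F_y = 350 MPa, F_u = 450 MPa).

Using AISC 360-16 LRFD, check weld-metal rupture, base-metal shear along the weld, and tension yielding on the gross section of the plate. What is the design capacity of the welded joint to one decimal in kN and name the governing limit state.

32.7 kN (weld metal governs)

Weld metal: throat = 0.707×5 = 3.535 mm, L = 42 mm. φR_n = 0.75 × 0.6 × 490 × 3.535 × 42 = 32.7 kN.
Base metal shear (6 mm plate): yield φR_n = 1.0×0.6×350×6×42 = 52.9 kN; rupture φR_n = 0.75×0.6×450×6×42 = 51.0 kN; take 51.0 kN (rupture).
Tension yield (gross): A_g = 37×6 = 222 mm². φR_n = 0.90 × 350 × 222 = 69.9 kN.
Governing: min(32.7, 51.0, 69.9) = 32.7 kN → weld metal.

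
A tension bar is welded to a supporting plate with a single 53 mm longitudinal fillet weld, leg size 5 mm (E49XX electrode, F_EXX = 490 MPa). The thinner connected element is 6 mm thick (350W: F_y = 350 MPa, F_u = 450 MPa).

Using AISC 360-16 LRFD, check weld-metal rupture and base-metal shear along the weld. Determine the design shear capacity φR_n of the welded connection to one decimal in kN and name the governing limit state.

Weld metal: throat = 0.707×5 = 3.535 mm, L = 53 mm. φR_n = 0.75 × 0.6 × 490 × 3.535 × 53 = 41.3 kN.
Base metal shear (6 mm plate): yield φR_n = 1.0×0.6×350×6×53 = 66.8 kN; rupture φR_n = 0.75×0.6×450×6×53 = 64.4 kN; take 64.4 kN (rupture).
Governing: min(41.3, 64.4) = 41.3 kN → weld metal.

41.3 kN (weld metal governs)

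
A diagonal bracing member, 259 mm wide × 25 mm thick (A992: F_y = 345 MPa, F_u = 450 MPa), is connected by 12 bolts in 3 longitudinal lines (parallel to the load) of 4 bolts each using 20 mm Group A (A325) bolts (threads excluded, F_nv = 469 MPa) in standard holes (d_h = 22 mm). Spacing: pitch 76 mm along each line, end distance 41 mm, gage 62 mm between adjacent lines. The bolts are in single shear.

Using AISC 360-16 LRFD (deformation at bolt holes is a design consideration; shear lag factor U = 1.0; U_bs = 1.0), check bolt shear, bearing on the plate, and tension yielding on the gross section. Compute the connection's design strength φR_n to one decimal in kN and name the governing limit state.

Bolt shear: A_b = π(20)²/4 = 314.16 mm². φR_n = 0.75 × 469 × 314.16 × 12 × 1 = 1326.1 kN.
Bearing (25 mm plate, F_u = 450 MPa): end bolts L_c = 41 − 22/2 = 30, R_n = min(1.2×30×25×450, 2.4×20×25×450) = 405 kN/bolt; interior L_c = 76 − 22 = 54, R_n = 540 kN/bolt. φR_n = 0.75 × (3×405 + 9×540) = 4556.3 kN.
Tension yield (gross): A_g = 259×25 = 6475 mm². φR_n = 0.90 × 345 × 6475 = 2010.5 kN.
Governing: min(1326.1, 4556.3, 2010.5) = 1326.1 kN → bolt shear.

1326.1 kN (bolt shear governs)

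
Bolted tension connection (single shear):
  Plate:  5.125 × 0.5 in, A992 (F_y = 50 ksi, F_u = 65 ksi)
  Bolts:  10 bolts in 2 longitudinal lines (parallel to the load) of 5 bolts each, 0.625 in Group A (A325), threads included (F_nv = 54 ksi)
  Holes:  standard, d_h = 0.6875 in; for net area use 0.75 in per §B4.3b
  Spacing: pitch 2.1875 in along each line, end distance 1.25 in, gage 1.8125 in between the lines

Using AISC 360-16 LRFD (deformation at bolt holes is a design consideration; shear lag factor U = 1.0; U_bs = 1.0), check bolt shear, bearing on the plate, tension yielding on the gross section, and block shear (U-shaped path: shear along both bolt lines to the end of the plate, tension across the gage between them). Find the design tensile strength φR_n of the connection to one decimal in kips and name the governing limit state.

115.3 kips (gross-section yield governs)

Bolt shear: A_b = π(0.625)²/4 = 0.3068 in². φR_n = 0.75 × 54 × 0.3068 × 10 × 1 = 124.3 kips.
Bearing (0.5 in plate, F_u = 65 ksi): end bolts L_c = 1.25 − 0.6875/2 = 0.90625, R_n = min(1.2×0.90625×0.5×65, 2.4×0.625×0.5×65) = 35.344 kips/bolt; interior L_c = 2.1875 − 0.6875 = 1.5, R_n = 48.75 kips/bolt. φR_n = 0.75 × (2×35.344 + 8×48.75) = 345.5 kips.
Tension yield (gross): A_g = 5.125×0.5 = 2.5625 in². φR_n = 0.90 × 50 × 2.5625 = 115.3 kips.
Block shear: shear path 2×[1.25+4×2.1875] = 2×10 in, A_gv = 10, A_nv = 2×(10 − 4.5×0.75)×0.5 = 6.625 in²; tension across gage: (1.8125 − 1×0.75)×0.5 = 0.53125 in². R_n = min(0.6×65×6.625, 0.6×50×10) + 1.0×65×0.53125 = min(258.38, 300) + 34.531 = 292.91 kips. φR_n = 0.75 × 292.91 = 219.7 kips.
Governing: min(124.3, 345.5, 115.3, 219.7) = 115.3 kips → gross-section yield.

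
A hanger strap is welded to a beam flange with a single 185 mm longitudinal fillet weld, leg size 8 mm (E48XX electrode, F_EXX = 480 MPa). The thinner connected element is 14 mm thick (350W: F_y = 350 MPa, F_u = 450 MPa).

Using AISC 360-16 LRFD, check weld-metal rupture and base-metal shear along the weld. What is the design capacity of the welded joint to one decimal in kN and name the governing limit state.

Weld metal: throat = 0.707×8 = 5.656 mm, L = 185 mm. φR_n = 0.75 × 0.6 × 480 × 5.656 × 185 = 226.0 kN.
Base metal shear (14 mm plate): yield φR_n = 1.0×0.6×350×14×185 = 543.9 kN; rupture φR_n = 0.75×0.6×450×14×185 = 524.5 kN; take 524.5 kN (rupture).
Governing: min(226.0, 524.5) = 226.0 kN → weld metal.

226.0 kN (weld metal governs)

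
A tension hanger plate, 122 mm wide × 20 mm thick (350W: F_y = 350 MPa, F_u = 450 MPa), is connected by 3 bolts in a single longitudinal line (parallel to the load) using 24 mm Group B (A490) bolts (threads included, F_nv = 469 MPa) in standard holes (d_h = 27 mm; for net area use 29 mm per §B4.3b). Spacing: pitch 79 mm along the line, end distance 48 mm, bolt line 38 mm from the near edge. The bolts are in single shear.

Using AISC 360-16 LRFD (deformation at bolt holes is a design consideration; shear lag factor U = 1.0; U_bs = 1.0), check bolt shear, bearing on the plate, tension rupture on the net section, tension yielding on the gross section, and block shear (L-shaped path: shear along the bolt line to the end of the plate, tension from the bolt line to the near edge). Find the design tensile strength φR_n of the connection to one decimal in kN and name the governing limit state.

477.4 kN (bolt shear governs)

Bolt shear: A_b = π(24)²/4 = 452.39 mm². φR_n = 0.75 × 469 × 452.39 × 3 × 1 = 477.4 kN.
Bearing (20 mm plate, F_u = 450 MPa): end bolts L_c = 48 − 27/2 = 34.5, R_n = min(1.2×34.5×20×450, 2.4×24×20×450) = 372.6 kN/bolt; interior L_c = 79 − 27 = 52, R_n = 518.4 kN/bolt. φR_n = 0.75 × (1×372.6 + 2×518.4) = 1057.1 kN.
Tension rupture (net): A_n = (122 − 1×29)×20 = 1860 mm² (U = 1.0, A_e = A_n). φR_n = 0.75 × 450 × 1860 = 627.8 kN.
Tension yield (gross): A_g = 122×20 = 2440 mm². φR_n = 0.90 × 350 × 2440 = 768.6 kN.
Block shear: shear path 1×[48+2×79] = 1×206 mm, A_gv = 4120, A_nv = 1×(206 − 2.5×29)×20 = 2670 mm²; tension to near edge: (38 − 0.5×29)×20 = 470 mm². R_n = min(0.6×450×2670, 0.6×350×4120) + 1.0×450×470 = min(720.9, 865.2) + 211.5 = 932.4 kN. φR_n = 0.75 × 932.4 = 699.3 kN.
Governing: min(477.4, 1057.1, 627.8, 768.6, 699.3) = 477.4 kN → bolt shear.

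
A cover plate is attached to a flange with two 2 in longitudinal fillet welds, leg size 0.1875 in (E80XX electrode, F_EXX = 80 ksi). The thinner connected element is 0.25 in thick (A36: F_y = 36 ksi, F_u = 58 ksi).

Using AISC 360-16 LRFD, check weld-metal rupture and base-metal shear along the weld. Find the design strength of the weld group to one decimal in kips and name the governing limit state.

Weld metal: throat = 0.707×0.1875 = 0.13256 in, L = 2×2 = 4 in. φR_n = 0.75 × 0.6 × 80 × 0.13256 × 4 = 19.1 kips.
Base metal shear (0.25 in plate): yield φR_n = 1.0×0.6×36×0.25×4 = 21.6 kips; rupture φR_n = 0.75×0.6×58×0.25×4 = 26.1 kips; take 21.6 kips (yield).
Governing: min(19.1, 21.6) = 19.1 kips → weld metal.

19.1 kips (weld metal governs)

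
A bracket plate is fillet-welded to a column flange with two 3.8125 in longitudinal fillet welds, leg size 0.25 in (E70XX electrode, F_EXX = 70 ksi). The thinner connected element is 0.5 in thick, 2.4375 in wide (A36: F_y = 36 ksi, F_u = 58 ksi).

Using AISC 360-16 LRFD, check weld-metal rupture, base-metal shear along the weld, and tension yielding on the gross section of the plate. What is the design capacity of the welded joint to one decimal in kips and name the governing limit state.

Weld metal: throat = 0.707×0.25 = 0.17675 in, L = 2×3.8125 = 7.625 in. φR_n = 0.75 × 0.6 × 70 × 0.17675 × 7.625 = 42.5 kips.
Base metal shear (0.5 in plate): yield φR_n = 1.0×0.6×36×0.5×7.625 = 82.4 kips; rupture φR_n = 0.75×0.6×58×0.5×7.625 = 99.5 kips; take 82.4 kips (yield).
Tension yield (gross): A_g = 2.4375×0.5 = 1.2188 in². φR_n = 0.90 × 36 × 1.2188 = 39.5 kips.
Governing: min(42.5, 82.4, 39.5) = 39.5 kips → gross-section yield.

39.5 kips (gross-section yield governs)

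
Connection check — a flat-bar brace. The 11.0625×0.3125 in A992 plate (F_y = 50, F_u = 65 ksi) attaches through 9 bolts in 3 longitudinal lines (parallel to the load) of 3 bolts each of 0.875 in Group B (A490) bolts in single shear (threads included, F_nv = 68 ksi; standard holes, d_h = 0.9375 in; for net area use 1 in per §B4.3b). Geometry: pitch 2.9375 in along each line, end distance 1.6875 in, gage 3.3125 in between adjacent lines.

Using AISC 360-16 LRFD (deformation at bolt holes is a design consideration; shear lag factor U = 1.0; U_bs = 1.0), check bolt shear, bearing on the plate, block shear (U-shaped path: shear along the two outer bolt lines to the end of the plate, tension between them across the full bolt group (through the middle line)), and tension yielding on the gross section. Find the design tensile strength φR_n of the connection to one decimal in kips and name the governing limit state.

Bolt shear: A_b = π(0.875)²/4 = 0.60132 in². φR_n = 0.75 × 68 × 0.60132 × 9 × 1 = 276.0 kips.
Bearing (0.3125 in plate, F_u = 65 ksi): end bolts L_c = 1.6875 − 0.9375/2 = 1.21875, R_n = min(1.2×1.21875×0.3125×65, 2.4×0.875×0.3125×65) = 29.707 kips/bolt; interior L_c = 2.9375 − 0.9375 = 2, R_n = 42.656 kips/bolt. φR_n = 0.75 × (3×29.707 + 6×42.656) = 258.8 kips.
Block shear: shear path 2×[1.6875+2×2.9375] = 2×7.5625 in, A_gv = 4.7266, A_nv = 2×(7.5625 − 2.5×1)×0.3125 = 3.1641 in²; tension across gage: (6.625 − 2×1)×0.3125 = 1.4453 in². R_n = min(0.6×65×3.1641, 0.6×50×4.7266) + 1.0×65×1.4453 = min(123.4, 141.8) + 93.945 = 217.35 kips. φR_n = 0.75 × 217.35 = 163.0 kips.
Tension yield (gross): A_g = 11.0625×0.3125 = 3.457 in². φR_n = 0.90 × 50 × 3.457 = 155.6 kips.
Governing: min(276.0, 258.8, 163.0, 155.6) = 155.6 kips → gross-section yield.

155.6 kips (gross-section yield governs)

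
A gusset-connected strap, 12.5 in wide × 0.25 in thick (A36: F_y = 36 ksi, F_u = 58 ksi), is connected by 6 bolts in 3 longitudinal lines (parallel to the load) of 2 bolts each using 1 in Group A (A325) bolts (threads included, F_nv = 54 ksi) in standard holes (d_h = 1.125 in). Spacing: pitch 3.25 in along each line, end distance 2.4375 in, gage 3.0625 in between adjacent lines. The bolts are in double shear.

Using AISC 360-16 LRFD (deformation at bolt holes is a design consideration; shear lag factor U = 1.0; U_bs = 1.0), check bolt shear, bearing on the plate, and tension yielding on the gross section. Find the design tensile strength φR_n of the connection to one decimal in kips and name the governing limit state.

101.3 kips (gross-section yield governs)

Bolt shear: A_b = π(1)²/4 = 0.7854 in². φR_n = 0.75 × 54 × 0.7854 × 6 × 2 = 381.7 kips.
Bearing (0.25 in plate, F_u = 58 ksi): end bolts L_c = 2.4375 − 1.125/2 = 1.875, R_n = min(1.2×1.875×0.25×58, 2.4×1×0.25×58) = 32.625 kips/bolt; interior L_c = 3.25 − 1.125 = 2.125, R_n = 34.8 kips/bolt. φR_n = 0.75 × (3×32.625 + 3×34.8) = 151.7 kips.
Tension yield (gross): A_g = 12.5×0.25 = 3.125 in². φR_n = 0.90 × 36 × 3.125 = 101.3 kips.
Governing: min(381.7, 151.7, 101.3) = 101.3 kips → gross-section yield.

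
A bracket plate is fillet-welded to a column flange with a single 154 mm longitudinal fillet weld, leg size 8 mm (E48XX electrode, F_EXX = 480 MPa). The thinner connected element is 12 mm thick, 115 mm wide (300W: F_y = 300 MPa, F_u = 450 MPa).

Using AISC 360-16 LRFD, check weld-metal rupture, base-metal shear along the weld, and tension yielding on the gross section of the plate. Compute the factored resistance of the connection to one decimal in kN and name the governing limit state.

188.1 kN (weld metal governs)

Weld metal: throat = 0.707×8 = 5.656 mm, L = 154 mm. φR_n = 0.75 × 0.6 × 480 × 5.656 × 154 = 188.1 kN.
Base metal shear (12 mm plate): yield φR_n = 1.0×0.6×300×12×154 = 332.6 kN; rupture φR_n = 0.75×0.6×450×12×154 = 374.2 kN; take 332.6 kN (yield).
Tension yield (gross): A_g = 115×12 = 1380 mm². φR_n = 0.90 × 300 × 1380 = 372.6 kN.
Governing: min(188.1, 332.6, 372.6) = 188.1 kN → weld metal.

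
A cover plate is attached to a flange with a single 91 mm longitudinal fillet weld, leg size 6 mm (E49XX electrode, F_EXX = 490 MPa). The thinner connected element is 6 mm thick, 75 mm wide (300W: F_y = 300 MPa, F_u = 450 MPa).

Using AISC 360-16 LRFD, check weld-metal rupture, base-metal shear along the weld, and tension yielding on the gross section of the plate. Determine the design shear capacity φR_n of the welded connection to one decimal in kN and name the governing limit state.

Weld metal: throat = 0.707×6 = 4.242 mm, L = 91 mm. φR_n = 0.75 × 0.6 × 490 × 4.242 × 91 = 85.1 kN.
Base metal shear (6 mm plate): yield φR_n = 1.0×0.6×300×6×91 = 98.3 kN; rupture φR_n = 0.75×0.6×450×6×91 = 110.6 kN; take 98.3 kN (yield).
Tension yield (gross): A_g = 75×6 = 450 mm². φR_n = 0.90 × 300 × 450 = 121.5 kN.
Governing: min(85.1, 98.3, 121.5) = 85.1 kN → weld metal.

85.1 kN (weld metal governs)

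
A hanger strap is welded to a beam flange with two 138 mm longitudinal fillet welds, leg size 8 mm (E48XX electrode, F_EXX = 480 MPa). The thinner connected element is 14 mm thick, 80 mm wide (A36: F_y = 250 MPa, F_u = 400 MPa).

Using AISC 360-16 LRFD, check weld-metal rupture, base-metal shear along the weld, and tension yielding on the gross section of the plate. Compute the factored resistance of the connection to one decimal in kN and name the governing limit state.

Weld metal: throat = 0.707×8 = 5.656 mm, L = 2×138 = 276 mm. φR_n = 0.75 × 0.6 × 480 × 5.656 × 276 = 337.2 kN.
Base metal shear (14 mm plate): yield φR_n = 1.0×0.6×250×14×276 = 579.6 kN; rupture φR_n = 0.75×0.6×400×14×276 = 695.5 kN; take 579.6 kN (yield).
Tension yield (gross): A_g = 80×14 = 1120 mm². φR_n = 0.90 × 250 × 1120 = 252.0 kN.
Governing: min(337.2, 579.6, 252.0) = 252.0 kN → gross-section yield.

252.0 kN (gross-section yield governs)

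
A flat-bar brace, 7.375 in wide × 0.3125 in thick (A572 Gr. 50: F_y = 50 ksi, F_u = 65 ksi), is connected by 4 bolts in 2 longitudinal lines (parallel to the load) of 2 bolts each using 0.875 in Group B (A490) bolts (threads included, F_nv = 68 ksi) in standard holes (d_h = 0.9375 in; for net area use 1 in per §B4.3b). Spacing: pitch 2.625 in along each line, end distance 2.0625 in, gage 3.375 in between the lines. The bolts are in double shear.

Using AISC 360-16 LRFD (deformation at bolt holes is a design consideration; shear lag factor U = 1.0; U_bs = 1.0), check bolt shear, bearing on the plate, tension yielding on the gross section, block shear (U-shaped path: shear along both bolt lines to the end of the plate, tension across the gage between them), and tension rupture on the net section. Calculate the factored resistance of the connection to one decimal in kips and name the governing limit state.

Bolt shear: A_b = π(0.875)²/4 = 0.60132 in². φR_n = 0.75 × 68 × 0.60132 × 4 × 2 = 245.3 kips.
Bearing (0.3125 in plate, F_u = 65 ksi): end bolts L_c = 2.0625 − 0.9375/2 = 1.59375, R_n = min(1.2×1.59375×0.3125×65, 2.4×0.875×0.3125×65) = 38.848 kips/bolt; interior L_c = 2.625 − 0.9375 = 1.6875, R_n = 41.133 kips/bolt. φR_n = 0.75 × (2×38.848 + 2×41.133) = 120.0 kips.
Tension yield (gross): A_g = 7.375×0.3125 = 2.3047 in². φR_n = 0.90 × 50 × 2.3047 = 103.7 kips.
Block shear: shear path 2×[2.0625+1×2.625] = 2×4.6875 in, A_gv = 2.9297, A_nv = 2×(4.6875 − 1.5×1)×0.3125 = 1.9922 in²; tension across gage: (3.375 − 1×1)×0.3125 = 0.74219 in². R_n = min(0.6×65×1.9922, 0.6×50×2.9297) + 1.0×65×0.74219 = min(77.696, 87.891) + 48.242 = 125.94 kips. φR_n = 0.75 × 125.94 = 94.5 kips.
Tension rupture (net): A_n = (7.375 − 2×1)×0.3125 = 1.6797 in² (U = 1.0, A_e = A_n). φR_n = 0.75 × 65 × 1.6797 = 81.9 kips.
Governing: min(245.3, 120.0, 103.7, 94.5, 81.9) = 81.9 kips → net-section rupture.

81.9 kips (net-section rupture governs)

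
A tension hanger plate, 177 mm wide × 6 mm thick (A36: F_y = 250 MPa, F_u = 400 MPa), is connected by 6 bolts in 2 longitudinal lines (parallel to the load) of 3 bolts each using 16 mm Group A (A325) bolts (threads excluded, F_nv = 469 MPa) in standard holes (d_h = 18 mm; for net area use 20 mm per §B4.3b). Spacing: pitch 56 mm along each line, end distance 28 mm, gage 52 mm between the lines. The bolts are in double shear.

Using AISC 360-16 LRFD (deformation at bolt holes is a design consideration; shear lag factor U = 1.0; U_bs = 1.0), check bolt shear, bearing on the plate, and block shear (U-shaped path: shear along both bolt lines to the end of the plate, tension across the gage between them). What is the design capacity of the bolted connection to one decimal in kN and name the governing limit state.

Bolt shear: A_b = π(16)²/4 = 201.06 mm². φR_n = 0.75 × 469 × 201.06 × 6 × 2 = 848.7 kN.
Bearing (6 mm plate, F_u = 400 MPa): end bolts L_c = 28 − 18/2 = 19, R_n = min(1.2×19×6×400, 2.4×16×6×400) = 54.72 kN/bolt; interior L_c = 56 − 18 = 38, R_n = 92.16 kN/bolt. φR_n = 0.75 × (2×54.72 + 4×92.16) = 358.6 kN.
Block shear: shear path 2×[28+2×56] = 2×140 mm, A_gv = 1680, A_nv = 2×(140 − 2.5×20)×6 = 1080 mm²; tension across gage: (52 − 1×20)×6 = 192 mm². R_n = min(0.6×400×1080, 0.6×250×1680) + 1.0×400×192 = min(259.2, 252) + 76.8 = 328.8 kN. φR_n = 0.75 × 328.8 = 246.6 kN.
Governing: min(848.7, 358.6, 246.6) = 246.6 kN → block shear.

246.6 kN (block shear governs)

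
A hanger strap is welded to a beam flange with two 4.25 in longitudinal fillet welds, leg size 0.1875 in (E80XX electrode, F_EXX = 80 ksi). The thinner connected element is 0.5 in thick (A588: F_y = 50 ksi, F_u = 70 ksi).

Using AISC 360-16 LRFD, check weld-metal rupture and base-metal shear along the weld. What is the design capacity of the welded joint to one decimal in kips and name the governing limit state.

Weld metal: throat = 0.707×0.1875 = 0.13256 in, L = 2×4.25 = 8.5 in. φR_n = 0.75 × 0.6 × 80 × 0.13256 × 8.5 = 40.6 kips.
Base metal shear (0.5 in plate): yield φR_n = 1.0×0.6×50×0.5×8.5 = 127.5 kips; rupture φR_n = 0.75×0.6×70×0.5×8.5 = 133.9 kips; take 127.5 kips (yield).
Governing: min(40.6, 127.5) = 40.6 kips → weld metal.

40.6 kips (weld metal governs)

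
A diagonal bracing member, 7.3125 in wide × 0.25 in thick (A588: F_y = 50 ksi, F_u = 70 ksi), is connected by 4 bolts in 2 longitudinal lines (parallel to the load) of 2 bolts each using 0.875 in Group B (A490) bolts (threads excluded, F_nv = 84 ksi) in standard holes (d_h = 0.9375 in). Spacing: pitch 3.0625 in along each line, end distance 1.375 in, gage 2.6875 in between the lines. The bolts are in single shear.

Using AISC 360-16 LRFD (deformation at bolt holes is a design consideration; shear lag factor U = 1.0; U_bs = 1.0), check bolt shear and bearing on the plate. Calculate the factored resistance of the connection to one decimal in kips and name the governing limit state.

83.7 kips (bearing governs)

Bolt shear: A_b = π(0.875)²/4 = 0.60132 in². φR_n = 0.75 × 84 × 0.60132 × 4 × 1 = 151.5 kips.
Bearing (0.25 in plate, F_u = 70 ksi): end bolts L_c = 1.375 − 0.9375/2 = 0.90625, R_n = min(1.2×0.90625×0.25×70, 2.4×0.875×0.25×70) = 19.031 kips/bolt; interior L_c = 3.0625 − 0.9375 = 2.125, R_n = 36.75 kips/bolt. φR_n = 0.75 × (2×19.031 + 2×36.75) = 83.7 kips.
Governing: min(151.5, 83.7) = 83.7 kips → bearing.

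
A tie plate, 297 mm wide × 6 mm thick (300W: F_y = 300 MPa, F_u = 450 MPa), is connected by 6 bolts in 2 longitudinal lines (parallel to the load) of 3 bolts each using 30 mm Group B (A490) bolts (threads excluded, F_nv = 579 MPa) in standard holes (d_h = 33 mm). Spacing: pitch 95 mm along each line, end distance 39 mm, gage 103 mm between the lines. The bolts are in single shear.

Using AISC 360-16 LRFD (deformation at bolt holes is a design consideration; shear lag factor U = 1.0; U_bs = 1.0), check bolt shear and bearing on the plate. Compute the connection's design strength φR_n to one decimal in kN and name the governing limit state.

Bolt shear: A_b = π(30)²/4 = 706.86 mm². φR_n = 0.75 × 579 × 706.86 × 6 × 1 = 1841.7 kN.
Bearing (6 mm plate, F_u = 450 MPa): end bolts L_c = 39 − 33/2 = 22.5, R_n = min(1.2×22.5×6×450, 2.4×30×6×450) = 72.9 kN/bolt; interior L_c = 95 − 33 = 62, R_n = 194.4 kN/bolt. φR_n = 0.75 × (2×72.9 + 4×194.4) = 692.6 kN.
Governing: min(1841.7, 692.6) = 692.6 kN → bearing.

692.6 kN (bearing governs)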